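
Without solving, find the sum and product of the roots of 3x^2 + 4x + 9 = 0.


By Vieta's formulas for ax^2 + bx + c = 0:
  Sum of roots = -b/a
  Product of roots = c/a

Here a = 3, b = 4, c = 9
Sum = -(4)/3 = -4/3
Product = 9/3 = 3

Sum = -4/3, Product = 3


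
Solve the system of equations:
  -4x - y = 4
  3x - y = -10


Using Cramer's rule:
Determinant D = (-4)(-1) - (3)(-1) = 4 + 3 = 7
Dx = (4)(-1) - (-10)(-1) = -4 - 10 = -14
Dy = (-4)(-10) - (3)(4) = 40 - 12 = 28
x = Dx/D = -14/7 = -2
y = Dy/D = 28/7 = 4

x = -2, y = 4


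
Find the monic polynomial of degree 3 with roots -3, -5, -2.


A monic polynomial with roots -3, -5, -2 is:
p(x) = (x + 3)(x + 5)(x + 2)
After multiplying by (x + 3): x + 3
After multiplying by (x + 5): x^2 + 8x + 15
After multiplying by (x + 2): x^3 + 10x^2 + 31x + 30

x^3 + 10x^2 + 31x + 30


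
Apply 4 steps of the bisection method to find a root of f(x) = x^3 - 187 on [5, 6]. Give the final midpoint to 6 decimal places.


f(x) = x^3 - 187
f(5) = -62 < 0
f(6) = 29 > 0

Step 1: midpoint = (5.000000 + 6.000000)/2 = 5.500000
  f(5.500000) = -20.625000
  f(mid) < 0, so root is in [5.500000, 6.000000]

Step 2: midpoint = (5.500000 + 6.000000)/2 = 5.750000
  f(5.750000) = 3.109375
  f(mid) > 0, so root is in [5.500000, 5.750000]

Step 3: midpoint = (5.500000 + 5.750000)/2 = 5.625000
  f(5.625000) = -9.021484
  f(mid) < 0, so root is in [5.625000, 5.750000]

Step 4: midpoint = (5.625000 + 5.750000)/2 = 5.687500
  f(5.687500) = -3.022705
  f(mid) < 0, so root is in [5.687500, 5.750000]

midpoint = 5.687500


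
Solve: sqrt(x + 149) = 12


Square both sides: x + 149 = 12^2 = 144
x = 144 - 149 = -5
x = -5
Check: sqrt(1*(-5) + 149) = sqrt(144) = 12 ✓

x = -5


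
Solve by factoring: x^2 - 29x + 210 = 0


We need two numbers that multiply to 210 and add to -29.
Those numbers are -14 and -15 (since (-14) * (-15) = 210 and (-14) + (-15) = -29).
So x^2 - 29x + 210 = (x - 14)(x - 15) = 0
Setting each factor to zero: x = 14 or x = 15

x = 14, x = 15


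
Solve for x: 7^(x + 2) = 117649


Express both sides with the same base.
117649 = 7^6
Since the bases match, equate exponents: x + 2 = 6
So x = 6 - (2) = 4

x = 4


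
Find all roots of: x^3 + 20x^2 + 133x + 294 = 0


Let p(x) = x^3 + 20x^2 + 133x + 294. By the rational root theorem (leading coefficient 1), any rational root is an integer divisor of 294: try ±1, ±2, ... in turn.
Test x = 1: value = 448 ≠ 0.
Test x = -1: value = 180 ≠ 0.
Test x = 2: value = 648 ≠ 0.
Test x = -2: value = 100 ≠ 0.
Test x = 3: value = 900 ≠ 0.
Test x = -3: value = 48 ≠ 0.
Test x = 6: value = 2028 ≠ 0.
Test x = -6: value = 0 ✓, so (x + 6) is a factor.
Synthetic division by (x + 6): bring down 1; 1(-6) + 20 = 14; 14(-6) + 133 = 49; 49(-6) + 294 = 0 → quotient x^2 + 14x + 49, remainder 0.
Solve the quadratic x^2 + 14x + 49 = 0: discriminant = 14^2 - 4(1)(49) = 196 - 196 = 0.
Discriminant = 0, so a double root: x = -14/2 = -7.
Collecting all roots found:

x = -7 (multiplicity 2), x = -6


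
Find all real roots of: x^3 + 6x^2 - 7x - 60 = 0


Let p(x) = x^3 + 6x^2 - 7x - 60. By the rational root theorem (leading coefficient 1), any rational root is an integer divisor of 60: try ±1, ±2, ... in turn.
Test x = 1: value = -60 ≠ 0.
Test x = -1: value = -48 ≠ 0.
Test x = 2: value = -42 ≠ 0.
Test x = -2: value = -30 ≠ 0.
Test x = 3: value = 0 ✓, so (x - 3) is a factor.
Synthetic division by (x - 3): bring down 1; 1(3) + 6 = 9; 9(3) - 7 = 20; 20(3) - 60 = 0 → quotient x^2 + 9x + 20, remainder 0.
Solve the quadratic x^2 + 9x + 20 = 0: discriminant = 9^2 - 4(1)(20) = 81 - 80 = 1.
sqrt(1) = 1, so x = (-9 ± 1)/2: x = -4 or x = -5.

x = -5, x = -4, x = 3


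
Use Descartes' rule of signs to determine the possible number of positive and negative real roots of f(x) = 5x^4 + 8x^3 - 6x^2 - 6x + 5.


Descartes' rule of signs:

For positive roots, count sign changes in f(x) = 5x^4 + 8x^3 - 6x^2 - 6x + 5:
Signs of coefficients: +, +, -, -, +
Number of sign changes: 2
Possible positive real roots: 2, 0

For negative roots, examine f(-x) = 5x^4 - 8x^3 - 6x^2 + 6x + 5:
Signs of coefficients: +, -, -, +, +
Number of sign changes: 2
Possible negative real roots: 2, 0

Positive roots: 2 or 0; Negative roots: 2 or 0


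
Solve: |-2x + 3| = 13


An absolute value equation |expr| = 13 gives two cases:
Case 1: -2x + 3 = 13
  -2x = 10, so x = -5
Case 2: -2x + 3 = -13
  -2x = -16, so x = 8

x = -5, x = 8


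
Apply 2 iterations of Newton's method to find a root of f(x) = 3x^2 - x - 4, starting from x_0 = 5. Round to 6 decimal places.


Newton's method: x_(n+1) = x_n - f(x_n)/f'(x_n)
f(x) = 3x^2 - x - 4
f'(x) = 6x - 1

Iteration 1:
  f(5.000000) = 66.000000
  f'(5.000000) = 29.000000
  x_1 = 5.000000 - (66.000000)/(29.000000) = 2.724138

Iteration 2:
  f(2.724138) = 15.538644
  f'(2.724138) = 15.344828
  x_2 = 2.724138 - (15.538644)/(15.344828) = 1.711507

x_2 = 1.711507


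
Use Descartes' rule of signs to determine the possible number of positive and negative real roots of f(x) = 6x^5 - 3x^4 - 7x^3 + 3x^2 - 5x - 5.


Descartes' rule of signs:

For positive roots, count sign changes in f(x) = 6x^5 - 3x^4 - 7x^3 + 3x^2 - 5x - 5:
Signs of coefficients: +, -, -, +, -, -
Number of sign changes: 3
Possible positive real roots: 3, 1

For negative roots, examine f(-x) = -6x^5 - 3x^4 + 7x^3 + 3x^2 + 5x - 5:
Signs of coefficients: -, -, +, +, +, -
Number of sign changes: 2
Possible negative real roots: 2, 0

Positive roots: 3 or 1; Negative roots: 2 or 0


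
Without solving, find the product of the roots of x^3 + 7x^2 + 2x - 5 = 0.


By Vieta's formulas for x^3 + bx^2 + cx + d = 0:
  r1 + r2 + r3 = -b/a = -7
  r1*r2 + r1*r3 + r2*r3 = c/a = 2
  r1*r2*r3 = -d/a = 5


Product = 5


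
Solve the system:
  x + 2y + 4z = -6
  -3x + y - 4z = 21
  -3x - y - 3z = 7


Using Cramer's rule. Expand each determinant along the first row.
D  = 1*[1*(-3) - (-4)*(-1)] - 2*[(-3)*(-3) - (-4)*(-3)] + 4*[(-3)*(-1) - 1*(-3)]
  = 1*(-7) - 2*(-3) + 4*(6) = 23
Dx = (-6)*[1*(-3) - (-4)*(-1)] - 2*[21*(-3) - (-4)*7] + 4*[21*(-1) - 1*7]
  = (-6)*(-7) - 2*(-35) + 4*(-28) = 0
Dy = 1*[21*(-3) - (-4)*7] - (-6)*[(-3)*(-3) - (-4)*(-3)] + 4*[(-3)*7 - 21*(-3)]
  = 1*(-35) - (-6)*(-3) + 4*(42) = 115
Dz = 1*[1*7 - 21*(-1)] - 2*[(-3)*7 - 21*(-3)] + (-6)*[(-3)*(-1) - 1*(-3)]
  = 1*(28) - 2*(42) + (-6)*(6) = -92
x = Dx/D = 0/23 = 0, y = Dy/D = 115/23 = 5, z = Dz/D = -92/23 = -4
Check eq1: (1)(0) + (2)(5) + (4)(-4) = -6 = -6 ✓
Check eq2: (-3)(0) + (1)(5) + (-4)(-4) = 21 = 21 ✓
Check eq3: (-3)(0) + (-1)(5) + (-3)(-4) = 7 = 7 ✓

x = 0, y = 5, z = -4


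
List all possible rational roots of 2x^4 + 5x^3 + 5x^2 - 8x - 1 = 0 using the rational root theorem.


Rational root theorem: possible roots are ±p/q where:
  p divides the constant term (-1): p ∈ {1}
  q divides the leading coefficient (2): q ∈ {1, 2}

All possible rational roots: -1, -1/2, 1/2, 1

-1, -1/2, 1/2, 1


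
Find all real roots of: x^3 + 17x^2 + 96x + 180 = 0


Let p(x) = x^3 + 17x^2 + 96x + 180. By the rational root theorem (leading coefficient 1), any rational root is an integer divisor of 180: try ±1, ±2, ... in turn.
Test x = 1: value = 294 ≠ 0.
Test x = -1: value = 100 ≠ 0.
Test x = 2: value = 448 ≠ 0.
Test x = -2: value = 48 ≠ 0.
Test x = 3: value = 648 ≠ 0.
Test x = -3: value = 18 ≠ 0.
Test x = 4: value = 900 ≠ 0.
Test x = -4: value = 4 ≠ 0.
Test x = 5: value = 1210 ≠ 0.
Test x = -5: value = 0 ✓, so (x + 5) is a factor.
Synthetic division by (x + 5): bring down 1; 1(-5) + 17 = 12; 12(-5) + 96 = 36; 36(-5) + 180 = 0 → quotient x^2 + 12x + 36, remainder 0.
Solve the quadratic x^2 + 12x + 36 = 0: discriminant = 12^2 - 4(1)(36) = 144 - 144 = 0.
Discriminant = 0, so a double root: x = -12/2 = -6.

x = -6 (multiplicity 2), x = -5


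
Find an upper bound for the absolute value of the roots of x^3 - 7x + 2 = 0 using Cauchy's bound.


Cauchy's bound: all roots r satisfy |r| <= 1 + max(|a_i/a_n|) for i = 0,...,n-1
where a_n is the leading coefficient.

Coefficients: [1, 0, -7, 2]
Leading coefficient a_n = 1
Ratios |a_i/a_n|: 0, 7, 2
Maximum ratio: 7
Cauchy's bound: |r| <= 1 + 7 = 8

Upper bound = 8


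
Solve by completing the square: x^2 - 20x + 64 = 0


Start: x^2 - 20x + 64 = 0
Move constant: x^2 - 20x = -64
Half of -20 is -10, squared is 100
Add 100 to both sides: x^2 - 20x + 100 = 36
(x - 10)^2 = 36
x - 10 = ±6
x = 10 + 6 = 16 or x = 10 - 6 = 4

x = 4, x = 16


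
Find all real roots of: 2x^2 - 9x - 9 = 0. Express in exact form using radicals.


Using the quadratic formula: x = (-b ± sqrt(b^2 - 4ac)) / (2a)
Here a = 2, b = -9, c = -9
Discriminant = b^2 - 4ac = (-9)^2 - 4(2)(-9) = 81 + 72 = 153
Since discriminant = 153 > 0, there are two real roots.
x = (9 ± 3*sqrt(17)) / 4
Numerically: x ≈ 5.3423 or x ≈ -0.8423

x = (9 + 3*sqrt(17)) / 4 or x = (9 - 3*sqrt(17)) / 4


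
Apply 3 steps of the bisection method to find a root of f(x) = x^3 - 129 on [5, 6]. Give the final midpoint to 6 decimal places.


f(x) = x^3 - 129
f(5) = -4 < 0
f(6) = 87 > 0

Step 1: midpoint = (5.000000 + 6.000000)/2 = 5.500000
  f(5.500000) = 37.375000
  f(mid) > 0, so root is in [5.000000, 5.500000]

Step 2: midpoint = (5.000000 + 5.500000)/2 = 5.250000
  f(5.250000) = 15.703125
  f(mid) > 0, so root is in [5.000000, 5.250000]

Step 3: midpoint = (5.000000 + 5.250000)/2 = 5.125000
  f(5.125000) = 5.611328
  f(mid) > 0, so root is in [5.000000, 5.125000]

midpoint = 5.125000


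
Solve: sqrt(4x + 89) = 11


Square both sides: 4x + 89 = 11^2 = 121
4x = 121 - 89 = 32
x = 8
Check: sqrt(4*8 + 89) = sqrt(121) = 11 ✓

x = 8


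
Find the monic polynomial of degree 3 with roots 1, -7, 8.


A monic polynomial with roots 1, -7, 8 is:
p(x) = (x - 1)(x + 7)(x - 8)
After multiplying by (x - 1): x - 1
After multiplying by (x + 7): x^2 + 6x - 7
After multiplying by (x - 8): x^3 - 2x^2 - 55x + 56

x^3 - 2x^2 - 55x + 56


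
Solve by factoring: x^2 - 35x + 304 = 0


We need two numbers that multiply to 304 and add to -35.
Those numbers are -19 and -16 (since (-19) * (-16) = 304 and (-19) + (-16) = -35).
So x^2 - 35x + 304 = (x - 19)(x - 16) = 0
Setting each factor to zero: x = 19 or x = 16

x = 16, x = 19


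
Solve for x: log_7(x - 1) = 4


Convert to exponential form: x - 1 = 7^4 = 2401
x = 2401 + 1 = 2402
Check: log_7(2402 - 1) = log_7(2401) = log_7(2401) = 4 ✓

x = 2402


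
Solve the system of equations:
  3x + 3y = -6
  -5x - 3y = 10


Using Cramer's rule:
Determinant D = (3)(-3) - (-5)(3) = -9 + 15 = 6
Dx = (-6)(-3) - (10)(3) = 18 - 30 = -12
Dy = (3)(10) - (-5)(-6) = 30 - 30 = 0
x = Dx/D = -12/6 = -2
y = Dy/D = 0/6 = 0

x = -2, y = 0


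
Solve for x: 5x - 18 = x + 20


Starting with: 5x - 18 = x + 20
Move all x terms to left: (5 - 1)x = 20 + 18
Simplify: 4x = 38
Divide both sides by 4: x = 19/2

x = 19/2


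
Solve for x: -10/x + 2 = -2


Subtract 2 from both sides: -10/x = -4
Multiply both sides by x: -10 = -4 * x
Divide by -4: x = 5/2

x = 5/2


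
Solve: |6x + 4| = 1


An absolute value equation |expr| = 1 gives two cases:
Case 1: 6x + 4 = 1
  6x = -3, so x = -1/2
Case 2: 6x + 4 = -1
  6x = -5, so x = -5/6

x = -5/6, x = -1/2


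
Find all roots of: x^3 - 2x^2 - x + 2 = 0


Let p(x) = x^3 - 2x^2 - x + 2. By the rational root theorem (leading coefficient 1), any rational root is an integer divisor of 2: try ±1, ±2, ... in turn.
Test x = 1: value = 0 ✓, so (x - 1) is a factor.
Synthetic division by (x - 1): bring down 1; 1(1) - 2 = -1; (-1)(1) - 1 = -2; (-2)(1) + 2 = 0 → quotient x^2 - x - 2, remainder 0.
Solve the quadratic x^2 - x - 2 = 0: discriminant = (-1)^2 - 4(1)(-2) = 1 + 8 = 9.
sqrt(9) = 3, so x = (1 ± 3)/2: x = 2 or x = -1.
Collecting all roots found:

x = -1, x = 1, x = 2


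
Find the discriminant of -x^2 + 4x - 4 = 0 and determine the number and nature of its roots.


For ax^2 + bx + c = 0, discriminant D = b^2 - 4ac
Here a = -1, b = 4, c = -4
D = (4)^2 - 4(-1)(-4) = 16 - 16 = 0

D = 0
The equation has exactly 1 real root (a repeated/double root).

Discriminant = 0, 1 repeated real root


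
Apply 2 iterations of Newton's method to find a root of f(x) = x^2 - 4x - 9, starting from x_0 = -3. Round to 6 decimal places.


Newton's method: x_(n+1) = x_n - f(x_n)/f'(x_n)
f(x) = x^2 - 4x - 9
f'(x) = 2x - 4

Iteration 1:
  f(-3.000000) = 12.000000
  f'(-3.000000) = -10.000000
  x_1 = -3.000000 - (12.000000)/(-10.000000) = -1.800000

Iteration 2:
  f(-1.800000) = 1.440000
  f'(-1.800000) = -7.600000
  x_2 = -1.800000 - (1.440000)/(-7.600000) = -1.610526

x_2 = -1.610526


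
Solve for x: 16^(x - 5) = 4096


Express both sides with the same base.
4096 = 16^3
Since the bases match, equate exponents: x - 5 = 3
So x = 3 - (-5) = 8

x = 8


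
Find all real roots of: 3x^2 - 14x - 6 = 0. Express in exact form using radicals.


Using the quadratic formula: x = (-b ± sqrt(b^2 - 4ac)) / (2a)
Here a = 3, b = -14, c = -6
Discriminant = b^2 - 4ac = (-14)^2 - 4(3)(-6) = 196 + 72 = 268
Since discriminant = 268 > 0, there are two real roots.
x = (14 ± 2*sqrt(67)) / 6
Simplifying: x = (7 ± sqrt(67)) / 3
Numerically: x ≈ 5.0618 or x ≈ -0.3951

x = (7 + sqrt(67)) / 3 or x = (7 - sqrt(67)) / 3


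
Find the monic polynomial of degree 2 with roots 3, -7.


A monic polynomial with roots 3, -7 is:
p(x) = (x - 3)(x + 7)
After multiplying by (x - 3): x - 3
After multiplying by (x + 7): x^2 + 4x - 21

x^2 + 4x - 21


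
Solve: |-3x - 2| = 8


An absolute value equation |expr| = 8 gives two cases:
Case 1: -3x - 2 = 8
  -3x = 10, so x = -10/3
Case 2: -3x - 2 = -8
  -3x = -6, so x = 2

x = -10/3, x = 2


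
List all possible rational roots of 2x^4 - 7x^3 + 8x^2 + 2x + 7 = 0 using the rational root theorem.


Rational root theorem: possible roots are ±p/q where:
  p divides the constant term (7): p ∈ {1, 7}
  q divides the leading coefficient (2): q ∈ {1, 2}

All possible rational roots: -7, -7/2, -1, -1/2, 1/2, 1, 7/2, 7

-7, -7/2, -1, -1/2, 1/2, 1, 7/2, 7


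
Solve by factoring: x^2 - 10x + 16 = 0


We need two numbers that multiply to 16 and add to -10.
Those numbers are -2 and -8 (since (-2) * (-8) = 16 and (-2) + (-8) = -10).
So x^2 - 10x + 16 = (x - 2)(x - 8) = 0
Setting each factor to zero: x = 2 or x = 8

x = 2, x = 8


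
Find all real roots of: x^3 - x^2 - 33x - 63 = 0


Let p(x) = x^3 - x^2 - 33x - 63. By the rational root theorem (leading coefficient 1), any rational root is an integer divisor of 63: try ±1, ±2, ... in turn.
Test x = 1: value = -96 ≠ 0.
Test x = -1: value = -32 ≠ 0.
Test x = 3: value = -144 ≠ 0.
Test x = -3: value = 0 ✓, so (x + 3) is a factor.
Synthetic division by (x + 3): bring down 1; 1(-3) - 1 = -4; (-4)(-3) - 33 = -21; (-21)(-3) - 63 = 0 → quotient x^2 - 4x - 21, remainder 0.
Solve the quadratic x^2 - 4x - 21 = 0: discriminant = (-4)^2 - 4(1)(-21) = 16 + 84 = 100.
sqrt(100) = 10, so x = (4 ± 10)/2: x = 7 or x = -3.

x = -3 (multiplicity 2), x = 7


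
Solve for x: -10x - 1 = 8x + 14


Starting with: -10x - 1 = 8x + 14
Move all x terms to left: (-10 - 8)x = 14 + 1
Simplify: -18x = 15
Divide both sides by -18: x = -5/6

x = -5/6


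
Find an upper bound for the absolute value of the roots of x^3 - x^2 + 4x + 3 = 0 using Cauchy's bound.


Cauchy's bound: all roots r satisfy |r| <= 1 + max(|a_i/a_n|) for i = 0,...,n-1
where a_n is the leading coefficient.

Coefficients: [1, -1, 4, 3]
Leading coefficient a_n = 1
Ratios |a_i/a_n|: 1, 4, 3
Maximum ratio: 4
Cauchy's bound: |r| <= 1 + 4 = 5

Upper bound = 5


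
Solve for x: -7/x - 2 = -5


Subtract -2 from both sides: -7/x = -3
Multiply both sides by x: -7 = -3 * x
Divide by -3: x = 7/3

x = 7/3


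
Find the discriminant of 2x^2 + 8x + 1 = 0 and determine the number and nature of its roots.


For ax^2 + bx + c = 0, discriminant D = b^2 - 4ac
Here a = 2, b = 8, c = 1
D = (8)^2 - 4(2)(1) = 64 - 8 = 56

D = 56 > 0 but not a perfect square
The equation has 2 distinct real irrational roots.

Discriminant = 56, 2 distinct real irrational roots


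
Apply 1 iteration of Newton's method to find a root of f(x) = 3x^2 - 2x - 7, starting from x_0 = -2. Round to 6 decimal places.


Newton's method: x_(n+1) = x_n - f(x_n)/f'(x_n)
f(x) = 3x^2 - 2x - 7
f'(x) = 6x - 2

Iteration 1:
  f(-2.000000) = 9.000000
  f'(-2.000000) = -14.000000
  x_1 = -2.000000 - (9.000000)/(-14.000000) = -1.357143

x_1 = -1.357143


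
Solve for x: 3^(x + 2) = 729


Express both sides with the same base.
729 = 3^6
Since the bases match, equate exponents: x + 2 = 6
So x = 6 - (2) = 4

x = 4


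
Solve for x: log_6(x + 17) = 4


Convert to exponential form: x + 17 = 6^4 = 1296
x = 1296 - 17 = 1279
Check: log_6(1279 + 17) = log_6(1296) = log_6(1296) = 4 ✓

x = 1279


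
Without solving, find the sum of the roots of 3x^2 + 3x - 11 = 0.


By Vieta's formulas for ax^2 + bx + c = 0:
  Sum of roots = -b/a
  Product of roots = c/a

Here a = 3, b = 3, c = -11
Sum = -(3)/3 = -1
Product = -11/3 = -11/3

Sum = -1


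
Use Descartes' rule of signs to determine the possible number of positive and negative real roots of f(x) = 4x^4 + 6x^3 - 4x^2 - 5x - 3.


Descartes' rule of signs:

For positive roots, count sign changes in f(x) = 4x^4 + 6x^3 - 4x^2 - 5x - 3:
Signs of coefficients: +, +, -, -, -
Number of sign changes: 1
Possible positive real roots: 1

For negative roots, examine f(-x) = 4x^4 - 6x^3 - 4x^2 + 5x - 3:
Signs of coefficients: +, -, -, +, -
Number of sign changes: 3
Possible negative real roots: 3, 1

Positive roots: 1; Negative roots: 3 or 1


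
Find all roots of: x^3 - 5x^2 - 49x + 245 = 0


Let p(x) = x^3 - 5x^2 - 49x + 245. By the rational root theorem (leading coefficient 1), any rational root is an integer divisor of 245: try ±1, ±2, ... in turn.
Test x = 1: value = 192 ≠ 0.
Test x = -1: value = 288 ≠ 0.
Test x = 5: value = 0 ✓, so (x - 5) is a factor.
Synthetic division by (x - 5): bring down 1; 1(5) - 5 = 0; 0(5) - 49 = -49; (-49)(5) + 245 = 0 → quotient x^2 - 49, remainder 0.
Solve the quadratic x^2 - 49 = 0: discriminant = 0^2 - 4(1)(-49) = 0 + 196 = 196.
sqrt(196) = 14, so x = (0 ± 14)/2: x = 7 or x = -7.
Collecting all roots found:

x = -7, x = 5, x = 7


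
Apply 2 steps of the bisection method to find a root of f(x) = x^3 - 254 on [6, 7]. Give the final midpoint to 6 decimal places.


f(x) = x^3 - 254
f(6) = -38 < 0
f(7) = 89 > 0

Step 1: midpoint = (6.000000 + 7.000000)/2 = 6.500000
  f(6.500000) = 20.625000
  f(mid) > 0, so root is in [6.000000, 6.500000]

Step 2: midpoint = (6.000000 + 6.500000)/2 = 6.250000
  f(6.250000) = -9.859375
  f(mid) < 0, so root is in [6.250000, 6.500000]

midpoint = 6.250000


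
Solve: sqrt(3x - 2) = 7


Square both sides: 3x - 2 = 7^2 = 49
3x = 49 + 2 = 51
x = 17
Check: sqrt(3*17 - 2) = sqrt(49) = 7 ✓

x = 17


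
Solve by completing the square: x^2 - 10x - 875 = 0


Start: x^2 - 10x - 875 = 0
Move constant: x^2 - 10x = 875
Half of -10 is -5, squared is 25
Add 25 to both sides: x^2 - 10x + 25 = 900
(x - 5)^2 = 900
x - 5 = ±30
x = 5 + 30 = 35 or x = 5 - 30 = -25

x = -25, x = 35


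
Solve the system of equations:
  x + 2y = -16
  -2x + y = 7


Using Cramer's rule:
Determinant D = (1)(1) - (-2)(2) = 1 + 4 = 5
Dx = (-16)(1) - (7)(2) = -16 - 14 = -30
Dy = (1)(7) - (-2)(-16) = 7 - 32 = -25
x = Dx/D = -30/5 = -6
y = Dy/D = -25/5 = -5

x = -6, y = -5


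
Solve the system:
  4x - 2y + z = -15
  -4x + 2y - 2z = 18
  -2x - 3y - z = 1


Using Cramer's rule. Expand each determinant along the first row.
D  = 4*[2*(-1) - (-2)*(-3)] - (-2)*[(-4)*(-1) - (-2)*(-2)] + 1*[(-4)*(-3) - 2*(-2)]
  = 4*(-8) - (-2)*(0) + 1*(16) = -16
Dx = (-15)*[2*(-1) - (-2)*(-3)] - (-2)*[18*(-1) - (-2)*1] + 1*[18*(-3) - 2*1]
  = (-15)*(-8) - (-2)*(-16) + 1*(-56) = 32
Dy = 4*[18*(-1) - (-2)*1] - (-15)*[(-4)*(-1) - (-2)*(-2)] + 1*[(-4)*1 - 18*(-2)]
  = 4*(-16) - (-15)*(0) + 1*(32) = -32
Dz = 4*[2*1 - 18*(-3)] - (-2)*[(-4)*1 - 18*(-2)] + (-15)*[(-4)*(-3) - 2*(-2)]
  = 4*(56) - (-2)*(32) + (-15)*(16) = 48
x = Dx/D = 32/-16 = -2, y = Dy/D = -32/-16 = 2, z = Dz/D = 48/-16 = -3
Check eq1: (4)(-2) + (-2)(2) + (1)(-3) = -15 = -15 ✓
Check eq2: (-4)(-2) + (2)(2) + (-2)(-3) = 18 = 18 ✓
Check eq3: (-2)(-2) + (-3)(2) + (-1)(-3) = 1 = 1 ✓

x = -2, y = 2, z = -3


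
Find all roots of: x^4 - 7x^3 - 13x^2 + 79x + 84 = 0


Let p(x) = x^4 - 7x^3 - 13x^2 + 79x + 84. By the rational root theorem (leading coefficient 1), any rational root is an integer divisor of 84: try ±1, ±2, ... in turn.
Test x = 1: value = 144 ≠ 0.
Test x = -1: value = 0 ✓, so (x + 1) is a factor.
Synthetic division by (x + 1): bring down 1; 1(-1) - 7 = -8; (-8)(-1) - 13 = -5; (-5)(-1) + 79 = 84; 84(-1) + 84 = 0 → quotient x^3 - 8x^2 - 5x + 84, remainder 0.
Continue with the quotient x^3 - 8x^2 - 5x + 84 (candidates must divide 84; re-test x = -1 first in case it repeats).
Test x = -1: value = 80 ≠ 0.
Test x = 2: value = 50 ≠ 0.
Test x = -2: value = 54 ≠ 0.
Test x = 3: value = 24 ≠ 0.
Test x = -3: value = 0 ✓, so (x + 3) is a factor.
Synthetic division by (x + 3): bring down 1; 1(-3) - 8 = -11; (-11)(-3) - 5 = 28; 28(-3) + 84 = 0 → quotient x^2 - 11x + 28, remainder 0.
Solve the quadratic x^2 - 11x + 28 = 0: discriminant = (-11)^2 - 4(1)(28) = 121 - 112 = 9.
sqrt(9) = 3, so x = (11 ± 3)/2: x = 7 or x = 4.
Collecting all roots found:

x = -3, x = -1, x = 4, x = 7


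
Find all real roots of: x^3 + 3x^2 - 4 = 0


Let p(x) = x^3 + 3x^2 - 4. By the rational root theorem (leading coefficient 1), any rational root is an integer divisor of 4: try ±1, ±2, ... in turn.
Test x = 1: value = 0 ✓, so (x - 1) is a factor.
Synthetic division by (x - 1): bring down 1; 1(1) + 3 = 4; 4(1) + 0 = 4; 4(1) - 4 = 0 → quotient x^2 + 4x + 4, remainder 0.
Solve the quadratic x^2 + 4x + 4 = 0: discriminant = 4^2 - 4(1)(4) = 16 - 16 = 0.
Discriminant = 0, so a double root: x = -4/2 = -2.

x = -2 (multiplicity 2), x = 1


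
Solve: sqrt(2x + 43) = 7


Square both sides: 2x + 43 = 7^2 = 49
2x = 49 - 43 = 6
x = 3
Check: sqrt(2*3 + 43) = sqrt(49) = 7 ✓

x = 3


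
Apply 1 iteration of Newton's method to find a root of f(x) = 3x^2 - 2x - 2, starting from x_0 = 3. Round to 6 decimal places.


Newton's method: x_(n+1) = x_n - f(x_n)/f'(x_n)
f(x) = 3x^2 - 2x - 2
f'(x) = 6x - 2

Iteration 1:
  f(3.000000) = 19.000000
  f'(3.000000) = 16.000000
  x_1 = 3.000000 - (19.000000)/(16.000000) = 1.812500

x_1 = 1.812500


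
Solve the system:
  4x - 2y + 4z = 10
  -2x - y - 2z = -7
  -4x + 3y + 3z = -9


Using Cramer's rule. Expand each determinant along the first row.
D  = 4*[(-1)*3 - (-2)*3] - (-2)*[(-2)*3 - (-2)*(-4)] + 4*[(-2)*3 - (-1)*(-4)]
  = 4*(3) - (-2)*(-14) + 4*(-10) = -56
Dx = 10*[(-1)*3 - (-2)*3] - (-2)*[(-7)*3 - (-2)*(-9)] + 4*[(-7)*3 - (-1)*(-9)]
  = 10*(3) - (-2)*(-39) + 4*(-30) = -168
Dy = 4*[(-7)*3 - (-2)*(-9)] - 10*[(-2)*3 - (-2)*(-4)] + 4*[(-2)*(-9) - (-7)*(-4)]
  = 4*(-39) - 10*(-14) + 4*(-10) = -56
Dz = 4*[(-1)*(-9) - (-7)*3] - (-2)*[(-2)*(-9) - (-7)*(-4)] + 10*[(-2)*3 - (-1)*(-4)]
  = 4*(30) - (-2)*(-10) + 10*(-10) = 0
x = Dx/D = -168/-56 = 3, y = Dy/D = -56/-56 = 1, z = Dz/D = 0/-56 = 0
Check eq1: (4)(3) + (-2)(1) + (4)(0) = 10 = 10 ✓
Check eq2: (-2)(3) + (-1)(1) + (-2)(0) = -7 = -7 ✓
Check eq3: (-4)(3) + (3)(1) + (3)(0) = -9 = -9 ✓

x = 3, y = 1, z = 0


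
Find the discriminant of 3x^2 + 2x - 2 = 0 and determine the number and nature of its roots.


For ax^2 + bx + c = 0, discriminant D = b^2 - 4ac
Here a = 3, b = 2, c = -2
D = (2)^2 - 4(3)(-2) = 4 + 24 = 28

D = 28 > 0 but not a perfect square
The equation has 2 distinct real irrational roots.

Discriminant = 28, 2 distinct real irrational roots


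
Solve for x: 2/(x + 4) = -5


Multiply both sides by (x + 4): 2 = -5(x + 4)
Distribute: 2 = -5x - 20
-5x = 2 + 20 = 22
x = -22/5

x = -22/5


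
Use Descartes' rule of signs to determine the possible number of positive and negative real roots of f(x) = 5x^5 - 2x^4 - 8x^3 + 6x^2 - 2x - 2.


Descartes' rule of signs:

For positive roots, count sign changes in f(x) = 5x^5 - 2x^4 - 8x^3 + 6x^2 - 2x - 2:
Signs of coefficients: +, -, -, +, -, -
Number of sign changes: 3
Possible positive real roots: 3, 1

For negative roots, examine f(-x) = -5x^5 - 2x^4 + 8x^3 + 6x^2 + 2x - 2:
Signs of coefficients: -, -, +, +, +, -
Number of sign changes: 2
Possible negative real roots: 2, 0

Positive roots: 3 or 1; Negative roots: 2 or 0


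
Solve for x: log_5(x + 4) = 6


Convert to exponential form: x + 4 = 5^6 = 15625
x = 15625 - 4 = 15621
Check: log_5(15621 + 4) = log_5(15625) = log_5(15625) = 6 ✓

x = 15621


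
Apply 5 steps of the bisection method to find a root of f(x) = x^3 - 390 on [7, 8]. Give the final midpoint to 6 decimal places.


f(x) = x^3 - 390
f(7) = -47 < 0
f(8) = 122 > 0

Step 1: midpoint = (7.000000 + 8.000000)/2 = 7.500000
  f(7.500000) = 31.875000
  f(mid) > 0, so root is in [7.000000, 7.500000]

Step 2: midpoint = (7.000000 + 7.500000)/2 = 7.250000
  f(7.250000) = -8.921875
  f(mid) < 0, so root is in [7.250000, 7.500000]

Step 3: midpoint = (7.250000 + 7.500000)/2 = 7.375000
  f(7.375000) = 11.130859
  f(mid) > 0, so root is in [7.250000, 7.375000]

Step 4: midpoint = (7.250000 + 7.375000)/2 = 7.312500
  f(7.312500) = 1.018799
  f(mid) > 0, so root is in [7.250000, 7.312500]

Step 5: midpoint = (7.250000 + 7.312500)/2 = 7.281250
  f(7.281250) = -3.972870
  f(mid) < 0, so root is in [7.281250, 7.312500]

midpoint = 7.281250


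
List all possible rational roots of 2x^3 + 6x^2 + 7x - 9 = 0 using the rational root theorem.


Rational root theorem: possible roots are ±p/q where:
  p divides the constant term (-9): p ∈ {1, 3, 9}
  q divides the leading coefficient (2): q ∈ {1, 2}

All possible rational roots: -9, -9/2, -3, -3/2, -1, -1/2, 1/2, 1, 3/2, 3, 9/2, 9

-9, -9/2, -3, -3/2, -1, -1/2, 1/2, 1, 3/2, 3, 9/2, 9


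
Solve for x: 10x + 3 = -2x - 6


Starting with: 10x + 3 = -2x - 6
Move all x terms to left: (10 + 2)x = -6 - 3
Simplify: 12x = -9
Divide both sides by 12: x = -3/4

x = -3/4


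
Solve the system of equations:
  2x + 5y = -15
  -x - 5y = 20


Using Cramer's rule:
Determinant D = (2)(-5) - (-1)(5) = -10 + 5 = -5
Dx = (-15)(-5) - (20)(5) = 75 - 100 = -25
Dy = (2)(20) - (-1)(-15) = 40 - 15 = 25
x = Dx/D = -25/-5 = 5
y = Dy/D = 25/-5 = -5

x = 5, y = -5


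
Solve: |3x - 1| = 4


An absolute value equation |expr| = 4 gives two cases:
Case 1: 3x - 1 = 4
  3x = 5, so x = 5/3
Case 2: 3x - 1 = -4
  3x = -3, so x = -1

x = -1, x = 5/3


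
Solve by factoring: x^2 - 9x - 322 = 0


We need two numbers that multiply to -322 and add to -9.
Those numbers are 14 and -23 (since 14 * (-23) = -322 and 14 + (-23) = -9).
So x^2 - 9x - 322 = (x + 14)(x - 23) = 0
Setting each factor to zero: x = -14 or x = 23

x = -14, x = 23


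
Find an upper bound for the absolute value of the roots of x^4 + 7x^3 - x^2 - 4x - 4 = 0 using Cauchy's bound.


Cauchy's bound: all roots r satisfy |r| <= 1 + max(|a_i/a_n|) for i = 0,...,n-1
where a_n is the leading coefficient.

Coefficients: [1, 7, -1, -4, -4]
Leading coefficient a_n = 1
Ratios |a_i/a_n|: 7, 1, 4, 4
Maximum ratio: 7
Cauchy's bound: |r| <= 1 + 7 = 8

Upper bound = 8


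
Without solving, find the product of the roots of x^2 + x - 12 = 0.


By Vieta's formulas for ax^2 + bx + c = 0:
  Sum of roots = -b/a
  Product of roots = c/a

Here a = 1, b = 1, c = -12
Sum = -(1)/1 = -1
Product = -12/1 = -12

Product = -12


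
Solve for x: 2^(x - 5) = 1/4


Express both sides with the same base.
1/4 = 2^(-2)
Since the bases match, equate exponents: x - 5 = -2
So x = -2 - (-5) = 3

x = 3


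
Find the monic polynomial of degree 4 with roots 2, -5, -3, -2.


A monic polynomial with roots 2, -5, -3, -2 is:
p(x) = (x - 2)(x + 5)(x + 3)(x + 2)
After multiplying by (x - 2): x - 2
After multiplying by (x + 5): x^2 + 3x - 10
After multiplying by (x + 3): x^3 + 6x^2 - x - 30
After multiplying by (x + 2): x^4 + 8x^3 + 11x^2 - 32x - 60

x^4 + 8x^3 + 11x^2 - 32x - 60


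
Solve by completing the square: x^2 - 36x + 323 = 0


Start: x^2 - 36x + 323 = 0
Move constant: x^2 - 36x = -323
Half of -36 is -18, squared is 324
Add 324 to both sides: x^2 - 36x + 324 = 1
(x - 18)^2 = 1
x - 18 = ±1
x = 18 + 1 = 19 or x = 18 - 1 = 17

x = 17, x = 19


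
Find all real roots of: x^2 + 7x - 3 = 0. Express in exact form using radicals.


Using the quadratic formula: x = (-b ± sqrt(b^2 - 4ac)) / (2a)
Here a = 1, b = 7, c = -3
Discriminant = b^2 - 4ac = 7^2 - 4(1)(-3) = 49 + 12 = 61
Since discriminant = 61 > 0, there are two real roots.
x = (-7 ± sqrt(61)) / 2
Numerically: x ≈ 0.4051 or x ≈ -7.4051

x = (-7 + sqrt(61)) / 2 or x = (-7 - sqrt(61)) / 2


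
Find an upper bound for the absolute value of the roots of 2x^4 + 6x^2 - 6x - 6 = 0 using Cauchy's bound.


Cauchy's bound: all roots r satisfy |r| <= 1 + max(|a_i/a_n|) for i = 0,...,n-1
where a_n is the leading coefficient.

Coefficients: [2, 0, 6, -6, -6]
Leading coefficient a_n = 2
Ratios |a_i/a_n|: 0, 3, 3, 3
Maximum ratio: 3
Cauchy's bound: |r| <= 1 + 3 = 4

Upper bound = 4


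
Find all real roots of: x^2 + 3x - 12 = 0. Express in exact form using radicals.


Using the quadratic formula: x = (-b ± sqrt(b^2 - 4ac)) / (2a)
Here a = 1, b = 3, c = -12
Discriminant = b^2 - 4ac = 3^2 - 4(1)(-12) = 9 + 48 = 57
Since discriminant = 57 > 0, there are two real roots.
x = (-3 ± sqrt(57)) / 2
Numerically: x ≈ 2.2749 or x ≈ -5.2749

x = (-3 + sqrt(57)) / 2 or x = (-3 - sqrt(57)) / 2


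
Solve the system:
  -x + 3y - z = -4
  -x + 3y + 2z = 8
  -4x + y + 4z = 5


Using Cramer's rule. Expand each determinant along the first row.
D  = (-1)*[3*4 - 2*1] - 3*[(-1)*4 - 2*(-4)] + (-1)*[(-1)*1 - 3*(-4)]
  = (-1)*(10) - 3*(4) + (-1)*(11) = -33
Dx = (-4)*[3*4 - 2*1] - 3*[8*4 - 2*5] + (-1)*[8*1 - 3*5]
  = (-4)*(10) - 3*(22) + (-1)*(-7) = -99
Dy = (-1)*[8*4 - 2*5] - (-4)*[(-1)*4 - 2*(-4)] + (-1)*[(-1)*5 - 8*(-4)]
  = (-1)*(22) - (-4)*(4) + (-1)*(27) = -33
Dz = (-1)*[3*5 - 8*1] - 3*[(-1)*5 - 8*(-4)] + (-4)*[(-1)*1 - 3*(-4)]
  = (-1)*(7) - 3*(27) + (-4)*(11) = -132
x = Dx/D = -99/-33 = 3, y = Dy/D = -33/-33 = 1, z = Dz/D = -132/-33 = 4
Check eq1: (-1)(3) + (3)(1) + (-1)(4) = -4 = -4 ✓
Check eq2: (-1)(3) + (3)(1) + (2)(4) = 8 = 8 ✓
Check eq3: (-4)(3) + (1)(1) + (4)(4) = 5 = 5 ✓

x = 3, y = 1, z = 4


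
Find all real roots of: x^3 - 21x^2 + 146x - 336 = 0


Let p(x) = x^3 - 21x^2 + 146x - 336. By the rational root theorem (leading coefficient 1), any rational root is an integer divisor of 336: try ±1, ±2, ... in turn.
Test x = 1: value = -210 ≠ 0.
Test x = -1: value = -504 ≠ 0.
Test x = 2: value = -120 ≠ 0.
Test x = -2: value = -720 ≠ 0.
Test x = 3: value = -60 ≠ 0.
Test x = -3: value = -990 ≠ 0.
Test x = 4: value = -24 ≠ 0.
Test x = -4: value = -1320 ≠ 0.
Test x = 6: value = 0 ✓, so (x - 6) is a factor.
Synthetic division by (x - 6): bring down 1; 1(6) - 21 = -15; (-15)(6) + 146 = 56; 56(6) - 336 = 0 → quotient x^2 - 15x + 56, remainder 0.
Solve the quadratic x^2 - 15x + 56 = 0: discriminant = (-15)^2 - 4(1)(56) = 225 - 224 = 1.
sqrt(1) = 1, so x = (15 ± 1)/2: x = 8 or x = 7.

x = 6, x = 7, x = 8


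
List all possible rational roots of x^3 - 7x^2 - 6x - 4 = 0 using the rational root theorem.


Rational root theorem: possible roots are ±p/q where:
  p divides the constant term (-4): p ∈ {1, 2, 4}
  q divides the leading coefficient (1): q ∈ {1}

All possible rational roots: -4, -2, -1, 1, 2, 4

-4, -2, -1, 1, 2, 4


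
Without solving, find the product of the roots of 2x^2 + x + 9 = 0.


By Vieta's formulas for ax^2 + bx + c = 0:
  Sum of roots = -b/a
  Product of roots = c/a

Here a = 2, b = 1, c = 9
Sum = -(1)/2 = -1/2
Product = 9/2 = 9/2

Product = 9/2


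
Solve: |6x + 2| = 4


An absolute value equation |expr| = 4 gives two cases:
Case 1: 6x + 2 = 4
  6x = 2, so x = 1/3
Case 2: 6x + 2 = -4
  6x = -6, so x = -1

x = -1, x = 1/3


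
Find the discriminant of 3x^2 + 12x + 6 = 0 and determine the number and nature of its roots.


For ax^2 + bx + c = 0, discriminant D = b^2 - 4ac
Here a = 3, b = 12, c = 6
D = (12)^2 - 4(3)(6) = 144 - 72 = 72

D = 72 > 0 but not a perfect square
The equation has 2 distinct real irrational roots.

Discriminant = 72, 2 distinct real irrational roots


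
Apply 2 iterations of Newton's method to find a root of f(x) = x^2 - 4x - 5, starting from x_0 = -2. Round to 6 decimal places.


Newton's method: x_(n+1) = x_n - f(x_n)/f'(x_n)
f(x) = x^2 - 4x - 5
f'(x) = 2x - 4

Iteration 1:
  f(-2.000000) = 7.000000
  f'(-2.000000) = -8.000000
  x_1 = -2.000000 - (7.000000)/(-8.000000) = -1.125000

Iteration 2:
  f(-1.125000) = 0.765625
  f'(-1.125000) = -6.250000
  x_2 = -1.125000 - (0.765625)/(-6.250000) = -1.002500

x_2 = -1.002500


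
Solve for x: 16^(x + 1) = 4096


Express both sides with the same base.
4096 = 16^3
Since the bases match, equate exponents: x + 1 = 3
So x = 3 - (1) = 2

x = 2


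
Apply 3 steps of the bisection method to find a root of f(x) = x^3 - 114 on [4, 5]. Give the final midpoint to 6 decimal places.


f(x) = x^3 - 114
f(4) = -50 < 0
f(5) = 11 > 0

Step 1: midpoint = (4.000000 + 5.000000)/2 = 4.500000
  f(4.500000) = -22.875000
  f(mid) < 0, so root is in [4.500000, 5.000000]

Step 2: midpoint = (4.500000 + 5.000000)/2 = 4.750000
  f(4.750000) = -6.828125
  f(mid) < 0, so root is in [4.750000, 5.000000]

Step 3: midpoint = (4.750000 + 5.000000)/2 = 4.875000
  f(4.875000) = 1.857422
  f(mid) > 0, so root is in [4.750000, 4.875000]

midpoint = 4.875000


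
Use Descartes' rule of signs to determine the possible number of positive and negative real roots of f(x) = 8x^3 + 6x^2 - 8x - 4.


Descartes' rule of signs:

For positive roots, count sign changes in f(x) = 8x^3 + 6x^2 - 8x - 4:
Signs of coefficients: +, +, -, -
Number of sign changes: 1
Possible positive real roots: 1

For negative roots, examine f(-x) = -8x^3 + 6x^2 + 8x - 4:
Signs of coefficients: -, +, +, -
Number of sign changes: 2
Possible negative real roots: 2, 0

Positive roots: 1; Negative roots: 2 or 0


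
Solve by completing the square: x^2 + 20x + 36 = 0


Start: x^2 + 20x + 36 = 0
Move constant: x^2 + 20x = -36
Half of 20 is 10, squared is 100
Add 100 to both sides: x^2 + 20x + 100 = 64
(x + 10)^2 = 64
x + 10 = ±8
x = -10 + 8 = -2 or x = -10 - 8 = -18

x = -18, x = -2


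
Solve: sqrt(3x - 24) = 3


Square both sides: 3x - 24 = 3^2 = 9
3x = 9 + 24 = 33
x = 11
Check: sqrt(3*11 - 24) = sqrt(9) = 3 ✓

x = 11


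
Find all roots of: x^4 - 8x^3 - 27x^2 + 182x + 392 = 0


Let p(x) = x^4 - 8x^3 - 27x^2 + 182x + 392. By the rational root theorem (leading coefficient 1), any rational root is an integer divisor of 392: try ±1, ±2, ... in turn.
Test x = 1: value = 540 ≠ 0.
Test x = -1: value = 192 ≠ 0.
Test x = 2: value = 600 ≠ 0.
Test x = -2: value = 0 ✓, so (x + 2) is a factor.
Synthetic division by (x + 2): bring down 1; 1(-2) - 8 = -10; (-10)(-2) - 27 = -7; (-7)(-2) + 182 = 196; 196(-2) + 392 = 0 → quotient x^3 - 10x^2 - 7x + 196, remainder 0.
Continue with the quotient x^3 - 10x^2 - 7x + 196 (candidates must divide 196; re-test x = -2 first in case it repeats).
Test x = -2: value = 162 ≠ 0.
Test x = 4: value = 72 ≠ 0.
Test x = -4: value = 0 ✓, so (x + 4) is a factor.
Synthetic division by (x + 4): bring down 1; 1(-4) - 10 = -14; (-14)(-4) - 7 = 49; 49(-4) + 196 = 0 → quotient x^2 - 14x + 49, remainder 0.
Solve the quadratic x^2 - 14x + 49 = 0: discriminant = (-14)^2 - 4(1)(49) = 196 - 196 = 0.
Discriminant = 0, so a double root: x = 14/2 = 7.
Collecting all roots found:

x = -4, x = -2, x = 7 (multiplicity 2)


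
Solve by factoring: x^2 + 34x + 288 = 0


We need two numbers that multiply to 288 and add to 34.
Those numbers are 18 and 16 (since 18 * 16 = 288 and 18 + 16 = 34).
So x^2 + 34x + 288 = (x + 18)(x + 16) = 0
Setting each factor to zero: x = -18 or x = -16

x = -18, x = -16


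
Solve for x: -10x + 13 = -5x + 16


Starting with: -10x + 13 = -5x + 16
Move all x terms to left: (-10 + 5)x = 16 - 13
Simplify: -5x = 3
Divide both sides by -5: x = -3/5

x = -3/5


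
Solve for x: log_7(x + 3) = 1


Convert to exponential form: x + 3 = 7^1 = 7
x = 7 - 3 = 4
Check: log_7(4 + 3) = log_7(7) = log_7(7) = 1 ✓

x = 4


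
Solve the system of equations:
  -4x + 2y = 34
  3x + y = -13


Using Cramer's rule:
Determinant D = (-4)(1) - (3)(2) = -4 - 6 = -10
Dx = (34)(1) - (-13)(2) = 34 + 26 = 60
Dy = (-4)(-13) - (3)(34) = 52 - 102 = -50
x = Dx/D = 60/-10 = -6
y = Dy/D = -50/-10 = 5

x = -6, y = 5


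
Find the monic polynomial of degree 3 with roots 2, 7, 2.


A monic polynomial with roots 2, 7, 2 is:
p(x) = (x - 2)(x - 7)(x - 2)
After multiplying by (x - 2): x - 2
After multiplying by (x - 7): x^2 - 9x + 14
After multiplying by (x - 2): x^3 - 11x^2 + 32x - 28

x^3 - 11x^2 + 32x - 28


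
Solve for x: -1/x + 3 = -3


Subtract 3 from both sides: -1/x = -6
Multiply both sides by x: -1 = -6 * x
Divide by -6: x = 1/6

x = 1/6


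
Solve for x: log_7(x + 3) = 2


Convert to exponential form: x + 3 = 7^2 = 49
x = 49 - 3 = 46
Check: log_7(46 + 3) = log_7(49) = log_7(49) = 2 ✓

x = 46


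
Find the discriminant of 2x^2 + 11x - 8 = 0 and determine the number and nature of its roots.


For ax^2 + bx + c = 0, discriminant D = b^2 - 4ac
Here a = 2, b = 11, c = -8
D = (11)^2 - 4(2)(-8) = 121 + 64 = 185

D = 185 > 0 but not a perfect square
The equation has 2 distinct real irrational roots.

Discriminant = 185, 2 distinct real irrational roots


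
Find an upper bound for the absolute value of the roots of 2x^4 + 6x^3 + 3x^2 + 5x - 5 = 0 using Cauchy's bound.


Cauchy's bound: all roots r satisfy |r| <= 1 + max(|a_i/a_n|) for i = 0,...,n-1
where a_n is the leading coefficient.

Coefficients: [2, 6, 3, 5, -5]
Leading coefficient a_n = 2
Ratios |a_i/a_n|: 3, 3/2, 5/2, 5/2
Maximum ratio: 3
Cauchy's bound: |r| <= 1 + 3 = 4

Upper bound = 4


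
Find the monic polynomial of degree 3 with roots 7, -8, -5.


A monic polynomial with roots 7, -8, -5 is:
p(x) = (x - 7)(x + 8)(x + 5)
After multiplying by (x - 7): x - 7
After multiplying by (x + 8): x^2 + x - 56
After multiplying by (x + 5): x^3 + 6x^2 - 51x - 280

x^3 + 6x^2 - 51x - 280


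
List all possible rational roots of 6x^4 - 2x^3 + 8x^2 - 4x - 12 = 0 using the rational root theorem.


Rational root theorem: possible roots are ±p/q where:
  p divides the constant term (-12): p ∈ {1, 2, 3, 4, 6, 12}
  q divides the leading coefficient (6): q ∈ {1, 2, 3, 6}

All possible rational roots: -12, -6, -4, -3, -2, -3/2, -4/3, -1, -2/3, -1/2, -1/3, -1/6, 1/6, 1/3, 1/2, 2/3, 1, 4/3, 3/2, 2, 3, 4, 6, 12

-12, -6, -4, -3, -2, -3/2, -4/3, -1, -2/3, -1/2, -1/3, -1/6, 1/6, 1/3, 1/2, 2/3, 1, 4/3, 3/2, 2, 3, 4, 6, 12


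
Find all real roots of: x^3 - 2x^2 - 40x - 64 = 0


Let p(x) = x^3 - 2x^2 - 40x - 64. By the rational root theorem (leading coefficient 1), any rational root is an integer divisor of 64: try ±1, ±2, ... in turn.
Test x = 1: value = -105 ≠ 0.
Test x = -1: value = -27 ≠ 0.
Test x = 2: value = -144 ≠ 0.
Test x = -2: value = 0 ✓, so (x + 2) is a factor.
Synthetic division by (x + 2): bring down 1; 1(-2) - 2 = -4; (-4)(-2) - 40 = -32; (-32)(-2) - 64 = 0 → quotient x^2 - 4x - 32, remainder 0.
Solve the quadratic x^2 - 4x - 32 = 0: discriminant = (-4)^2 - 4(1)(-32) = 16 + 128 = 144.
sqrt(144) = 12, so x = (4 ± 12)/2: x = 8 or x = -4.

x = -4, x = -2, x = 8


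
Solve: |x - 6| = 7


An absolute value equation |expr| = 7 gives two cases:
Case 1: x - 6 = 7
  x = 13, so x = 13
Case 2: x - 6 = -7
  x = -1, so x = -1

x = -1, x = 13


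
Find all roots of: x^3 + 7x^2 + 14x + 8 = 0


Let p(x) = x^3 + 7x^2 + 14x + 8. By the rational root theorem (leading coefficient 1), any rational root is an integer divisor of 8: try ±1, ±2, ... in turn.
Test x = 1: value = 30 ≠ 0.
Test x = -1: value = 0 ✓, so (x + 1) is a factor.
Synthetic division by (x + 1): bring down 1; 1(-1) + 7 = 6; 6(-1) + 14 = 8; 8(-1) + 8 = 0 → quotient x^2 + 6x + 8, remainder 0.
Solve the quadratic x^2 + 6x + 8 = 0: discriminant = 6^2 - 4(1)(8) = 36 - 32 = 4.
sqrt(4) = 2, so x = (-6 ± 2)/2: x = -2 or x = -4.
Collecting all roots found:

x = -4, x = -2, x = -1
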